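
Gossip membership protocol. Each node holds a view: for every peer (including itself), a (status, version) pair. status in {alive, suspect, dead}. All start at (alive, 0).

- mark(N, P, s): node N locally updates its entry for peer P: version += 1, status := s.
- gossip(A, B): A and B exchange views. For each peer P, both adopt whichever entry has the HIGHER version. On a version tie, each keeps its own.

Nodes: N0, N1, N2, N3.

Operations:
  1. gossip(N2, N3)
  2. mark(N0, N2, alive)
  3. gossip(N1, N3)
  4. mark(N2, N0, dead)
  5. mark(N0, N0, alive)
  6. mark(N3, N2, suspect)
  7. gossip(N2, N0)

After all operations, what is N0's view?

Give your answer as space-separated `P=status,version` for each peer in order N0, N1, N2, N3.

Answer: N0=alive,1 N1=alive,0 N2=alive,1 N3=alive,0

Derivation:
Op 1: gossip N2<->N3 -> N2.N0=(alive,v0) N2.N1=(alive,v0) N2.N2=(alive,v0) N2.N3=(alive,v0) | N3.N0=(alive,v0) N3.N1=(alive,v0) N3.N2=(alive,v0) N3.N3=(alive,v0)
Op 2: N0 marks N2=alive -> (alive,v1)
Op 3: gossip N1<->N3 -> N1.N0=(alive,v0) N1.N1=(alive,v0) N1.N2=(alive,v0) N1.N3=(alive,v0) | N3.N0=(alive,v0) N3.N1=(alive,v0) N3.N2=(alive,v0) N3.N3=(alive,v0)
Op 4: N2 marks N0=dead -> (dead,v1)
Op 5: N0 marks N0=alive -> (alive,v1)
Op 6: N3 marks N2=suspect -> (suspect,v1)
Op 7: gossip N2<->N0 -> N2.N0=(dead,v1) N2.N1=(alive,v0) N2.N2=(alive,v1) N2.N3=(alive,v0) | N0.N0=(alive,v1) N0.N1=(alive,v0) N0.N2=(alive,v1) N0.N3=(alive,v0)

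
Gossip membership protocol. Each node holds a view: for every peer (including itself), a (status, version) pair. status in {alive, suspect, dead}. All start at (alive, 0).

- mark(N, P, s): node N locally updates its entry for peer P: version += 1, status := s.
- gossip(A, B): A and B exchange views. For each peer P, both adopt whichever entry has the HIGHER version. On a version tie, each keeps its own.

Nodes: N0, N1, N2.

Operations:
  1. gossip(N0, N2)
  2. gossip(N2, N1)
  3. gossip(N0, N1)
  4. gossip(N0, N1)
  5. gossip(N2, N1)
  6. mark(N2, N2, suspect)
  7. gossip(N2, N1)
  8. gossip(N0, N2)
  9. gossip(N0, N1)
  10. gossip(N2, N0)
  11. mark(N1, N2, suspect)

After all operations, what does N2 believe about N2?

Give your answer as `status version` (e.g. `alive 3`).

Answer: suspect 1

Derivation:
Op 1: gossip N0<->N2 -> N0.N0=(alive,v0) N0.N1=(alive,v0) N0.N2=(alive,v0) | N2.N0=(alive,v0) N2.N1=(alive,v0) N2.N2=(alive,v0)
Op 2: gossip N2<->N1 -> N2.N0=(alive,v0) N2.N1=(alive,v0) N2.N2=(alive,v0) | N1.N0=(alive,v0) N1.N1=(alive,v0) N1.N2=(alive,v0)
Op 3: gossip N0<->N1 -> N0.N0=(alive,v0) N0.N1=(alive,v0) N0.N2=(alive,v0) | N1.N0=(alive,v0) N1.N1=(alive,v0) N1.N2=(alive,v0)
Op 4: gossip N0<->N1 -> N0.N0=(alive,v0) N0.N1=(alive,v0) N0.N2=(alive,v0) | N1.N0=(alive,v0) N1.N1=(alive,v0) N1.N2=(alive,v0)
Op 5: gossip N2<->N1 -> N2.N0=(alive,v0) N2.N1=(alive,v0) N2.N2=(alive,v0) | N1.N0=(alive,v0) N1.N1=(alive,v0) N1.N2=(alive,v0)
Op 6: N2 marks N2=suspect -> (suspect,v1)
Op 7: gossip N2<->N1 -> N2.N0=(alive,v0) N2.N1=(alive,v0) N2.N2=(suspect,v1) | N1.N0=(alive,v0) N1.N1=(alive,v0) N1.N2=(suspect,v1)
Op 8: gossip N0<->N2 -> N0.N0=(alive,v0) N0.N1=(alive,v0) N0.N2=(suspect,v1) | N2.N0=(alive,v0) N2.N1=(alive,v0) N2.N2=(suspect,v1)
Op 9: gossip N0<->N1 -> N0.N0=(alive,v0) N0.N1=(alive,v0) N0.N2=(suspect,v1) | N1.N0=(alive,v0) N1.N1=(alive,v0) N1.N2=(suspect,v1)
Op 10: gossip N2<->N0 -> N2.N0=(alive,v0) N2.N1=(alive,v0) N2.N2=(suspect,v1) | N0.N0=(alive,v0) N0.N1=(alive,v0) N0.N2=(suspect,v1)
Op 11: N1 marks N2=suspect -> (suspect,v2)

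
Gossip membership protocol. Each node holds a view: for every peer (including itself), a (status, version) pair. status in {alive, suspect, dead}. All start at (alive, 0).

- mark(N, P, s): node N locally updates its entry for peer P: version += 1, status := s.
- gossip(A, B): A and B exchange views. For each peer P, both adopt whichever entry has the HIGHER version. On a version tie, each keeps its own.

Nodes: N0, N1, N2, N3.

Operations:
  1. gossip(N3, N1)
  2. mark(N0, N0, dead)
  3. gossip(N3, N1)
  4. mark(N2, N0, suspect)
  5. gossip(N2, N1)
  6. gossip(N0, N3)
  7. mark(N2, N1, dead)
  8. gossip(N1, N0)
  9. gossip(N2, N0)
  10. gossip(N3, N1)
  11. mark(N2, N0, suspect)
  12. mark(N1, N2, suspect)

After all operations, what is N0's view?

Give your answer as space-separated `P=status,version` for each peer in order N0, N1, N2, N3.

Answer: N0=dead,1 N1=dead,1 N2=alive,0 N3=alive,0

Derivation:
Op 1: gossip N3<->N1 -> N3.N0=(alive,v0) N3.N1=(alive,v0) N3.N2=(alive,v0) N3.N3=(alive,v0) | N1.N0=(alive,v0) N1.N1=(alive,v0) N1.N2=(alive,v0) N1.N3=(alive,v0)
Op 2: N0 marks N0=dead -> (dead,v1)
Op 3: gossip N3<->N1 -> N3.N0=(alive,v0) N3.N1=(alive,v0) N3.N2=(alive,v0) N3.N3=(alive,v0) | N1.N0=(alive,v0) N1.N1=(alive,v0) N1.N2=(alive,v0) N1.N3=(alive,v0)
Op 4: N2 marks N0=suspect -> (suspect,v1)
Op 5: gossip N2<->N1 -> N2.N0=(suspect,v1) N2.N1=(alive,v0) N2.N2=(alive,v0) N2.N3=(alive,v0) | N1.N0=(suspect,v1) N1.N1=(alive,v0) N1.N2=(alive,v0) N1.N3=(alive,v0)
Op 6: gossip N0<->N3 -> N0.N0=(dead,v1) N0.N1=(alive,v0) N0.N2=(alive,v0) N0.N3=(alive,v0) | N3.N0=(dead,v1) N3.N1=(alive,v0) N3.N2=(alive,v0) N3.N3=(alive,v0)
Op 7: N2 marks N1=dead -> (dead,v1)
Op 8: gossip N1<->N0 -> N1.N0=(suspect,v1) N1.N1=(alive,v0) N1.N2=(alive,v0) N1.N3=(alive,v0) | N0.N0=(dead,v1) N0.N1=(alive,v0) N0.N2=(alive,v0) N0.N3=(alive,v0)
Op 9: gossip N2<->N0 -> N2.N0=(suspect,v1) N2.N1=(dead,v1) N2.N2=(alive,v0) N2.N3=(alive,v0) | N0.N0=(dead,v1) N0.N1=(dead,v1) N0.N2=(alive,v0) N0.N3=(alive,v0)
Op 10: gossip N3<->N1 -> N3.N0=(dead,v1) N3.N1=(alive,v0) N3.N2=(alive,v0) N3.N3=(alive,v0) | N1.N0=(suspect,v1) N1.N1=(alive,v0) N1.N2=(alive,v0) N1.N3=(alive,v0)
Op 11: N2 marks N0=suspect -> (suspect,v2)
Op 12: N1 marks N2=suspect -> (suspect,v1)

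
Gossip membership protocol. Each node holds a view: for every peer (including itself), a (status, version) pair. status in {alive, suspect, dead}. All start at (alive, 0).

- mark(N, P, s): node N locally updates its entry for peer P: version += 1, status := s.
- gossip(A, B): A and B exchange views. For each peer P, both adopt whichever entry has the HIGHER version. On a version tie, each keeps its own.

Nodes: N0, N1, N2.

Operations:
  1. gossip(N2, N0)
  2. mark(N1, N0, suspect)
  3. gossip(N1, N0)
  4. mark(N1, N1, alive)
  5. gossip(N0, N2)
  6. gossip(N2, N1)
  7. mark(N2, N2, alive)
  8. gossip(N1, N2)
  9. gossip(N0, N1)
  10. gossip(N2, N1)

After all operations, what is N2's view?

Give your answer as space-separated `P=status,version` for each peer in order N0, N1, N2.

Answer: N0=suspect,1 N1=alive,1 N2=alive,1

Derivation:
Op 1: gossip N2<->N0 -> N2.N0=(alive,v0) N2.N1=(alive,v0) N2.N2=(alive,v0) | N0.N0=(alive,v0) N0.N1=(alive,v0) N0.N2=(alive,v0)
Op 2: N1 marks N0=suspect -> (suspect,v1)
Op 3: gossip N1<->N0 -> N1.N0=(suspect,v1) N1.N1=(alive,v0) N1.N2=(alive,v0) | N0.N0=(suspect,v1) N0.N1=(alive,v0) N0.N2=(alive,v0)
Op 4: N1 marks N1=alive -> (alive,v1)
Op 5: gossip N0<->N2 -> N0.N0=(suspect,v1) N0.N1=(alive,v0) N0.N2=(alive,v0) | N2.N0=(suspect,v1) N2.N1=(alive,v0) N2.N2=(alive,v0)
Op 6: gossip N2<->N1 -> N2.N0=(suspect,v1) N2.N1=(alive,v1) N2.N2=(alive,v0) | N1.N0=(suspect,v1) N1.N1=(alive,v1) N1.N2=(alive,v0)
Op 7: N2 marks N2=alive -> (alive,v1)
Op 8: gossip N1<->N2 -> N1.N0=(suspect,v1) N1.N1=(alive,v1) N1.N2=(alive,v1) | N2.N0=(suspect,v1) N2.N1=(alive,v1) N2.N2=(alive,v1)
Op 9: gossip N0<->N1 -> N0.N0=(suspect,v1) N0.N1=(alive,v1) N0.N2=(alive,v1) | N1.N0=(suspect,v1) N1.N1=(alive,v1) N1.N2=(alive,v1)
Op 10: gossip N2<->N1 -> N2.N0=(suspect,v1) N2.N1=(alive,v1) N2.N2=(alive,v1) | N1.N0=(suspect,v1) N1.N1=(alive,v1) N1.N2=(alive,v1)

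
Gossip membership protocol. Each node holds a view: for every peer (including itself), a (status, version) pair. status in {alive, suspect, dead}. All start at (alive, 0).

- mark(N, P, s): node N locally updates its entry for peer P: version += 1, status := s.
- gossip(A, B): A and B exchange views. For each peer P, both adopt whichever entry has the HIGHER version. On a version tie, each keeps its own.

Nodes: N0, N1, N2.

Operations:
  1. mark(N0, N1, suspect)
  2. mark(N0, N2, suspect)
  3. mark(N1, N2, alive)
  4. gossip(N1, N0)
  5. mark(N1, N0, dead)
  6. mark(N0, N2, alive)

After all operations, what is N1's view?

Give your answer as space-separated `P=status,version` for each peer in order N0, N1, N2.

Op 1: N0 marks N1=suspect -> (suspect,v1)
Op 2: N0 marks N2=suspect -> (suspect,v1)
Op 3: N1 marks N2=alive -> (alive,v1)
Op 4: gossip N1<->N0 -> N1.N0=(alive,v0) N1.N1=(suspect,v1) N1.N2=(alive,v1) | N0.N0=(alive,v0) N0.N1=(suspect,v1) N0.N2=(suspect,v1)
Op 5: N1 marks N0=dead -> (dead,v1)
Op 6: N0 marks N2=alive -> (alive,v2)

Answer: N0=dead,1 N1=suspect,1 N2=alive,1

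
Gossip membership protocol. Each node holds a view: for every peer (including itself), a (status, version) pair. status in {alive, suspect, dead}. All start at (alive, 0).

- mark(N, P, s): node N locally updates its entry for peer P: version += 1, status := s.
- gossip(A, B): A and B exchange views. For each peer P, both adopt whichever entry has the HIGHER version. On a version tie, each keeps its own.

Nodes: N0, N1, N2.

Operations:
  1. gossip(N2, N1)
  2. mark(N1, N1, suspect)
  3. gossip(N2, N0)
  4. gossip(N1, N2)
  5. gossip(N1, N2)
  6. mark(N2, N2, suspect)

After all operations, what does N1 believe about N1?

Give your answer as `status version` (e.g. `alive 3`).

Answer: suspect 1

Derivation:
Op 1: gossip N2<->N1 -> N2.N0=(alive,v0) N2.N1=(alive,v0) N2.N2=(alive,v0) | N1.N0=(alive,v0) N1.N1=(alive,v0) N1.N2=(alive,v0)
Op 2: N1 marks N1=suspect -> (suspect,v1)
Op 3: gossip N2<->N0 -> N2.N0=(alive,v0) N2.N1=(alive,v0) N2.N2=(alive,v0) | N0.N0=(alive,v0) N0.N1=(alive,v0) N0.N2=(alive,v0)
Op 4: gossip N1<->N2 -> N1.N0=(alive,v0) N1.N1=(suspect,v1) N1.N2=(alive,v0) | N2.N0=(alive,v0) N2.N1=(suspect,v1) N2.N2=(alive,v0)
Op 5: gossip N1<->N2 -> N1.N0=(alive,v0) N1.N1=(suspect,v1) N1.N2=(alive,v0) | N2.N0=(alive,v0) N2.N1=(suspect,v1) N2.N2=(alive,v0)
Op 6: N2 marks N2=suspect -> (suspect,v1)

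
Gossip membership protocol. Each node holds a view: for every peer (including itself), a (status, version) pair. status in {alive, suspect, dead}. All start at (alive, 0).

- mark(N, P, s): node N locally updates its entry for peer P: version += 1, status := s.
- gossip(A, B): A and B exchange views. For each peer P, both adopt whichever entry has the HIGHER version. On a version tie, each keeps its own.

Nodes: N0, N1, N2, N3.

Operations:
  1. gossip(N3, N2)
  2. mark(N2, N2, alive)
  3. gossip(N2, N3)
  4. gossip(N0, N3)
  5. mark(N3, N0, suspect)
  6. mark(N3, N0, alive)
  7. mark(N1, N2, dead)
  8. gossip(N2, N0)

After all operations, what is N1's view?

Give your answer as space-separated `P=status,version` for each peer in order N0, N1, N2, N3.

Op 1: gossip N3<->N2 -> N3.N0=(alive,v0) N3.N1=(alive,v0) N3.N2=(alive,v0) N3.N3=(alive,v0) | N2.N0=(alive,v0) N2.N1=(alive,v0) N2.N2=(alive,v0) N2.N3=(alive,v0)
Op 2: N2 marks N2=alive -> (alive,v1)
Op 3: gossip N2<->N3 -> N2.N0=(alive,v0) N2.N1=(alive,v0) N2.N2=(alive,v1) N2.N3=(alive,v0) | N3.N0=(alive,v0) N3.N1=(alive,v0) N3.N2=(alive,v1) N3.N3=(alive,v0)
Op 4: gossip N0<->N3 -> N0.N0=(alive,v0) N0.N1=(alive,v0) N0.N2=(alive,v1) N0.N3=(alive,v0) | N3.N0=(alive,v0) N3.N1=(alive,v0) N3.N2=(alive,v1) N3.N3=(alive,v0)
Op 5: N3 marks N0=suspect -> (suspect,v1)
Op 6: N3 marks N0=alive -> (alive,v2)
Op 7: N1 marks N2=dead -> (dead,v1)
Op 8: gossip N2<->N0 -> N2.N0=(alive,v0) N2.N1=(alive,v0) N2.N2=(alive,v1) N2.N3=(alive,v0) | N0.N0=(alive,v0) N0.N1=(alive,v0) N0.N2=(alive,v1) N0.N3=(alive,v0)

Answer: N0=alive,0 N1=alive,0 N2=dead,1 N3=alive,0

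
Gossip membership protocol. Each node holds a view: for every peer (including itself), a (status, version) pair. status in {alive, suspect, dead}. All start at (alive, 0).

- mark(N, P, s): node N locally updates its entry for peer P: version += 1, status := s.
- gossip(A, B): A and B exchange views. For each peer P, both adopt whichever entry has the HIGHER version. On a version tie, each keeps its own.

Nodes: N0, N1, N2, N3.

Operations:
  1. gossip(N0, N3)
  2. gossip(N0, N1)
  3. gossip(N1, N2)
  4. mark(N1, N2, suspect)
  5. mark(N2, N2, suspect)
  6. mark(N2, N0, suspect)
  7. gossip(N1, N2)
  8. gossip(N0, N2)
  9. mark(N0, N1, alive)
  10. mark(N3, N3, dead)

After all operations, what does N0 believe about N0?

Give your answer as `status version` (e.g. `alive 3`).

Answer: suspect 1

Derivation:
Op 1: gossip N0<->N3 -> N0.N0=(alive,v0) N0.N1=(alive,v0) N0.N2=(alive,v0) N0.N3=(alive,v0) | N3.N0=(alive,v0) N3.N1=(alive,v0) N3.N2=(alive,v0) N3.N3=(alive,v0)
Op 2: gossip N0<->N1 -> N0.N0=(alive,v0) N0.N1=(alive,v0) N0.N2=(alive,v0) N0.N3=(alive,v0) | N1.N0=(alive,v0) N1.N1=(alive,v0) N1.N2=(alive,v0) N1.N3=(alive,v0)
Op 3: gossip N1<->N2 -> N1.N0=(alive,v0) N1.N1=(alive,v0) N1.N2=(alive,v0) N1.N3=(alive,v0) | N2.N0=(alive,v0) N2.N1=(alive,v0) N2.N2=(alive,v0) N2.N3=(alive,v0)
Op 4: N1 marks N2=suspect -> (suspect,v1)
Op 5: N2 marks N2=suspect -> (suspect,v1)
Op 6: N2 marks N0=suspect -> (suspect,v1)
Op 7: gossip N1<->N2 -> N1.N0=(suspect,v1) N1.N1=(alive,v0) N1.N2=(suspect,v1) N1.N3=(alive,v0) | N2.N0=(suspect,v1) N2.N1=(alive,v0) N2.N2=(suspect,v1) N2.N3=(alive,v0)
Op 8: gossip N0<->N2 -> N0.N0=(suspect,v1) N0.N1=(alive,v0) N0.N2=(suspect,v1) N0.N3=(alive,v0) | N2.N0=(suspect,v1) N2.N1=(alive,v0) N2.N2=(suspect,v1) N2.N3=(alive,v0)
Op 9: N0 marks N1=alive -> (alive,v1)
Op 10: N3 marks N3=dead -> (dead,v1)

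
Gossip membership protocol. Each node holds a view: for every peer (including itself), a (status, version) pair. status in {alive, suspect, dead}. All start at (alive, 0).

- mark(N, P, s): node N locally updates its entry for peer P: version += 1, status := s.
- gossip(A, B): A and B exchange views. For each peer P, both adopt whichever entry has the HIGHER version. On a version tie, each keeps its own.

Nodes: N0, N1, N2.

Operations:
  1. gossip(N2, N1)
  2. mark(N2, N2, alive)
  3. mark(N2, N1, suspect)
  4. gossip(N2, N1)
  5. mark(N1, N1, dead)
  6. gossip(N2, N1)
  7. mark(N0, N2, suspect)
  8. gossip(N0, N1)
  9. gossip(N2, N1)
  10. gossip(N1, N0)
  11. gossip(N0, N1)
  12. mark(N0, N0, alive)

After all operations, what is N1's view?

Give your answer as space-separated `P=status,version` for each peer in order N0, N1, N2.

Answer: N0=alive,0 N1=dead,2 N2=alive,1

Derivation:
Op 1: gossip N2<->N1 -> N2.N0=(alive,v0) N2.N1=(alive,v0) N2.N2=(alive,v0) | N1.N0=(alive,v0) N1.N1=(alive,v0) N1.N2=(alive,v0)
Op 2: N2 marks N2=alive -> (alive,v1)
Op 3: N2 marks N1=suspect -> (suspect,v1)
Op 4: gossip N2<->N1 -> N2.N0=(alive,v0) N2.N1=(suspect,v1) N2.N2=(alive,v1) | N1.N0=(alive,v0) N1.N1=(suspect,v1) N1.N2=(alive,v1)
Op 5: N1 marks N1=dead -> (dead,v2)
Op 6: gossip N2<->N1 -> N2.N0=(alive,v0) N2.N1=(dead,v2) N2.N2=(alive,v1) | N1.N0=(alive,v0) N1.N1=(dead,v2) N1.N2=(alive,v1)
Op 7: N0 marks N2=suspect -> (suspect,v1)
Op 8: gossip N0<->N1 -> N0.N0=(alive,v0) N0.N1=(dead,v2) N0.N2=(suspect,v1) | N1.N0=(alive,v0) N1.N1=(dead,v2) N1.N2=(alive,v1)
Op 9: gossip N2<->N1 -> N2.N0=(alive,v0) N2.N1=(dead,v2) N2.N2=(alive,v1) | N1.N0=(alive,v0) N1.N1=(dead,v2) N1.N2=(alive,v1)
Op 10: gossip N1<->N0 -> N1.N0=(alive,v0) N1.N1=(dead,v2) N1.N2=(alive,v1) | N0.N0=(alive,v0) N0.N1=(dead,v2) N0.N2=(suspect,v1)
Op 11: gossip N0<->N1 -> N0.N0=(alive,v0) N0.N1=(dead,v2) N0.N2=(suspect,v1) | N1.N0=(alive,v0) N1.N1=(dead,v2) N1.N2=(alive,v1)
Op 12: N0 marks N0=alive -> (alive,v1)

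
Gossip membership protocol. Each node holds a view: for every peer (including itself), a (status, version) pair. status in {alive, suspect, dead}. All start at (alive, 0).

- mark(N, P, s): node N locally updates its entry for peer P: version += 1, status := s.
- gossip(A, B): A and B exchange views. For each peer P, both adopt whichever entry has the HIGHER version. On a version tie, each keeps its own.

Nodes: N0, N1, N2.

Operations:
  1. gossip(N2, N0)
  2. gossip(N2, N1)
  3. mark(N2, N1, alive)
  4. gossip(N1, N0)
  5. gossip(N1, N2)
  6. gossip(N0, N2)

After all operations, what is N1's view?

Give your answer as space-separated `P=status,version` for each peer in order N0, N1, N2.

Op 1: gossip N2<->N0 -> N2.N0=(alive,v0) N2.N1=(alive,v0) N2.N2=(alive,v0) | N0.N0=(alive,v0) N0.N1=(alive,v0) N0.N2=(alive,v0)
Op 2: gossip N2<->N1 -> N2.N0=(alive,v0) N2.N1=(alive,v0) N2.N2=(alive,v0) | N1.N0=(alive,v0) N1.N1=(alive,v0) N1.N2=(alive,v0)
Op 3: N2 marks N1=alive -> (alive,v1)
Op 4: gossip N1<->N0 -> N1.N0=(alive,v0) N1.N1=(alive,v0) N1.N2=(alive,v0) | N0.N0=(alive,v0) N0.N1=(alive,v0) N0.N2=(alive,v0)
Op 5: gossip N1<->N2 -> N1.N0=(alive,v0) N1.N1=(alive,v1) N1.N2=(alive,v0) | N2.N0=(alive,v0) N2.N1=(alive,v1) N2.N2=(alive,v0)
Op 6: gossip N0<->N2 -> N0.N0=(alive,v0) N0.N1=(alive,v1) N0.N2=(alive,v0) | N2.N0=(alive,v0) N2.N1=(alive,v1) N2.N2=(alive,v0)

Answer: N0=alive,0 N1=alive,1 N2=alive,0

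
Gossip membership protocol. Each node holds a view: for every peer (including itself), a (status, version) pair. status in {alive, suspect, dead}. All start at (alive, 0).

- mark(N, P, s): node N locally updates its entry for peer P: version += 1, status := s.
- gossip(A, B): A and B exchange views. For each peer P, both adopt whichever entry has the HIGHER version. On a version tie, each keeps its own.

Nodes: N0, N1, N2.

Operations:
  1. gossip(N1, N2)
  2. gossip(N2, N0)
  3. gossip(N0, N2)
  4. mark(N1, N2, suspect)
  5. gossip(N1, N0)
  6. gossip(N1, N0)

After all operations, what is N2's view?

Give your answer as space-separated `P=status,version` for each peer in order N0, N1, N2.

Answer: N0=alive,0 N1=alive,0 N2=alive,0

Derivation:
Op 1: gossip N1<->N2 -> N1.N0=(alive,v0) N1.N1=(alive,v0) N1.N2=(alive,v0) | N2.N0=(alive,v0) N2.N1=(alive,v0) N2.N2=(alive,v0)
Op 2: gossip N2<->N0 -> N2.N0=(alive,v0) N2.N1=(alive,v0) N2.N2=(alive,v0) | N0.N0=(alive,v0) N0.N1=(alive,v0) N0.N2=(alive,v0)
Op 3: gossip N0<->N2 -> N0.N0=(alive,v0) N0.N1=(alive,v0) N0.N2=(alive,v0) | N2.N0=(alive,v0) N2.N1=(alive,v0) N2.N2=(alive,v0)
Op 4: N1 marks N2=suspect -> (suspect,v1)
Op 5: gossip N1<->N0 -> N1.N0=(alive,v0) N1.N1=(alive,v0) N1.N2=(suspect,v1) | N0.N0=(alive,v0) N0.N1=(alive,v0) N0.N2=(suspect,v1)
Op 6: gossip N1<->N0 -> N1.N0=(alive,v0) N1.N1=(alive,v0) N1.N2=(suspect,v1) | N0.N0=(alive,v0) N0.N1=(alive,v0) N0.N2=(suspect,v1)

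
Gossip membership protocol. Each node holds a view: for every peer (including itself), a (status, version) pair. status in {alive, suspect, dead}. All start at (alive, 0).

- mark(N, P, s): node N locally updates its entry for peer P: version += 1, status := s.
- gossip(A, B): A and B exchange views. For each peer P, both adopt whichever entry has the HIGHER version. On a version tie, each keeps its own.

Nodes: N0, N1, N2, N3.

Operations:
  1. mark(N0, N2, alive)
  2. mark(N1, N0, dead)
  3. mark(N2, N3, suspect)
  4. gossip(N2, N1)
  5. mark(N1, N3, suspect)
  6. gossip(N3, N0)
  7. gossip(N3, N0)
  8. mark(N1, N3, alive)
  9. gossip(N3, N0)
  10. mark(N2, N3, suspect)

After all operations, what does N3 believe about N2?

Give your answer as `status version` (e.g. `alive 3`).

Answer: alive 1

Derivation:
Op 1: N0 marks N2=alive -> (alive,v1)
Op 2: N1 marks N0=dead -> (dead,v1)
Op 3: N2 marks N3=suspect -> (suspect,v1)
Op 4: gossip N2<->N1 -> N2.N0=(dead,v1) N2.N1=(alive,v0) N2.N2=(alive,v0) N2.N3=(suspect,v1) | N1.N0=(dead,v1) N1.N1=(alive,v0) N1.N2=(alive,v0) N1.N3=(suspect,v1)
Op 5: N1 marks N3=suspect -> (suspect,v2)
Op 6: gossip N3<->N0 -> N3.N0=(alive,v0) N3.N1=(alive,v0) N3.N2=(alive,v1) N3.N3=(alive,v0) | N0.N0=(alive,v0) N0.N1=(alive,v0) N0.N2=(alive,v1) N0.N3=(alive,v0)
Op 7: gossip N3<->N0 -> N3.N0=(alive,v0) N3.N1=(alive,v0) N3.N2=(alive,v1) N3.N3=(alive,v0) | N0.N0=(alive,v0) N0.N1=(alive,v0) N0.N2=(alive,v1) N0.N3=(alive,v0)
Op 8: N1 marks N3=alive -> (alive,v3)
Op 9: gossip N3<->N0 -> N3.N0=(alive,v0) N3.N1=(alive,v0) N3.N2=(alive,v1) N3.N3=(alive,v0) | N0.N0=(alive,v0) N0.N1=(alive,v0) N0.N2=(alive,v1) N0.N3=(alive,v0)
Op 10: N2 marks N3=suspect -> (suspect,v2)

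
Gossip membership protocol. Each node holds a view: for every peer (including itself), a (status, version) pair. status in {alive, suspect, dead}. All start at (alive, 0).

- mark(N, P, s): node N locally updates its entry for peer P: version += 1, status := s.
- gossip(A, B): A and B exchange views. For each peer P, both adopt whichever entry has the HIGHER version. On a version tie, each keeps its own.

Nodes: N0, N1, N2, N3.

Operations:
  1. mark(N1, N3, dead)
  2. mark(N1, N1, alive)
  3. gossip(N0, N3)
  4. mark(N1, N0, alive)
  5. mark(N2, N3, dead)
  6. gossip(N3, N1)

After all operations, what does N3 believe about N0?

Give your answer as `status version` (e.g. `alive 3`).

Answer: alive 1

Derivation:
Op 1: N1 marks N3=dead -> (dead,v1)
Op 2: N1 marks N1=alive -> (alive,v1)
Op 3: gossip N0<->N3 -> N0.N0=(alive,v0) N0.N1=(alive,v0) N0.N2=(alive,v0) N0.N3=(alive,v0) | N3.N0=(alive,v0) N3.N1=(alive,v0) N3.N2=(alive,v0) N3.N3=(alive,v0)
Op 4: N1 marks N0=alive -> (alive,v1)
Op 5: N2 marks N3=dead -> (dead,v1)
Op 6: gossip N3<->N1 -> N3.N0=(alive,v1) N3.N1=(alive,v1) N3.N2=(alive,v0) N3.N3=(dead,v1) | N1.N0=(alive,v1) N1.N1=(alive,v1) N1.N2=(alive,v0) N1.N3=(dead,v1)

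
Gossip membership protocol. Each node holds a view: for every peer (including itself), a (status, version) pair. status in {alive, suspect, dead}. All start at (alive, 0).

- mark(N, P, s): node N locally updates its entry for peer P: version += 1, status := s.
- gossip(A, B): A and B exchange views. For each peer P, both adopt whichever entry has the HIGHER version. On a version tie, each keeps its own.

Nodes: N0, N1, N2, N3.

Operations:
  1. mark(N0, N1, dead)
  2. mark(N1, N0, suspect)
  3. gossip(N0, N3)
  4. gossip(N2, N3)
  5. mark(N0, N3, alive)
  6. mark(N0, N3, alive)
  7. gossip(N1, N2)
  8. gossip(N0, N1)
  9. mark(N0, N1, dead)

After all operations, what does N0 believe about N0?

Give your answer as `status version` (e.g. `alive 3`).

Answer: suspect 1

Derivation:
Op 1: N0 marks N1=dead -> (dead,v1)
Op 2: N1 marks N0=suspect -> (suspect,v1)
Op 3: gossip N0<->N3 -> N0.N0=(alive,v0) N0.N1=(dead,v1) N0.N2=(alive,v0) N0.N3=(alive,v0) | N3.N0=(alive,v0) N3.N1=(dead,v1) N3.N2=(alive,v0) N3.N3=(alive,v0)
Op 4: gossip N2<->N3 -> N2.N0=(alive,v0) N2.N1=(dead,v1) N2.N2=(alive,v0) N2.N3=(alive,v0) | N3.N0=(alive,v0) N3.N1=(dead,v1) N3.N2=(alive,v0) N3.N3=(alive,v0)
Op 5: N0 marks N3=alive -> (alive,v1)
Op 6: N0 marks N3=alive -> (alive,v2)
Op 7: gossip N1<->N2 -> N1.N0=(suspect,v1) N1.N1=(dead,v1) N1.N2=(alive,v0) N1.N3=(alive,v0) | N2.N0=(suspect,v1) N2.N1=(dead,v1) N2.N2=(alive,v0) N2.N3=(alive,v0)
Op 8: gossip N0<->N1 -> N0.N0=(suspect,v1) N0.N1=(dead,v1) N0.N2=(alive,v0) N0.N3=(alive,v2) | N1.N0=(suspect,v1) N1.N1=(dead,v1) N1.N2=(alive,v0) N1.N3=(alive,v2)
Op 9: N0 marks N1=dead -> (dead,v2)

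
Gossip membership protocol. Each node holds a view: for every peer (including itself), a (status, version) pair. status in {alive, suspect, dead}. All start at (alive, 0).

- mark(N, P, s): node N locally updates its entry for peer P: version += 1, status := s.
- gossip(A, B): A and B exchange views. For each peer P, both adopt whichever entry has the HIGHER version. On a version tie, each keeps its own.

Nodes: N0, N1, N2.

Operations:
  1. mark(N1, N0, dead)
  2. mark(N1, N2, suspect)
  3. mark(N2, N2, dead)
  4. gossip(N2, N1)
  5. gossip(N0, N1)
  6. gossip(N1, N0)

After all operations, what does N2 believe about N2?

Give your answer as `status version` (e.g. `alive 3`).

Answer: dead 1

Derivation:
Op 1: N1 marks N0=dead -> (dead,v1)
Op 2: N1 marks N2=suspect -> (suspect,v1)
Op 3: N2 marks N2=dead -> (dead,v1)
Op 4: gossip N2<->N1 -> N2.N0=(dead,v1) N2.N1=(alive,v0) N2.N2=(dead,v1) | N1.N0=(dead,v1) N1.N1=(alive,v0) N1.N2=(suspect,v1)
Op 5: gossip N0<->N1 -> N0.N0=(dead,v1) N0.N1=(alive,v0) N0.N2=(suspect,v1) | N1.N0=(dead,v1) N1.N1=(alive,v0) N1.N2=(suspect,v1)
Op 6: gossip N1<->N0 -> N1.N0=(dead,v1) N1.N1=(alive,v0) N1.N2=(suspect,v1) | N0.N0=(dead,v1) N0.N1=(alive,v0) N0.N2=(suspect,v1)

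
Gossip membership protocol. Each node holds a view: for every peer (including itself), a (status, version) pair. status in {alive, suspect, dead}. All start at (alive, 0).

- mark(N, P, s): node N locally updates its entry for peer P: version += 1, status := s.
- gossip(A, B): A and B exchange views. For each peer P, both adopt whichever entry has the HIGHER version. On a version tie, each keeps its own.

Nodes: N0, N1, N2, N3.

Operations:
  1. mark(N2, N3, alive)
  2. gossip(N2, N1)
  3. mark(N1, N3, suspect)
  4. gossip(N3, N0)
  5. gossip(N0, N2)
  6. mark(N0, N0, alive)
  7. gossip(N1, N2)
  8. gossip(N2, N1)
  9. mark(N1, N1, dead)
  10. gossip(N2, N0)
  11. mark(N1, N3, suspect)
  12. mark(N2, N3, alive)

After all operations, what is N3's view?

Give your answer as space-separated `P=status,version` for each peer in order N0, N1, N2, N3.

Op 1: N2 marks N3=alive -> (alive,v1)
Op 2: gossip N2<->N1 -> N2.N0=(alive,v0) N2.N1=(alive,v0) N2.N2=(alive,v0) N2.N3=(alive,v1) | N1.N0=(alive,v0) N1.N1=(alive,v0) N1.N2=(alive,v0) N1.N3=(alive,v1)
Op 3: N1 marks N3=suspect -> (suspect,v2)
Op 4: gossip N3<->N0 -> N3.N0=(alive,v0) N3.N1=(alive,v0) N3.N2=(alive,v0) N3.N3=(alive,v0) | N0.N0=(alive,v0) N0.N1=(alive,v0) N0.N2=(alive,v0) N0.N3=(alive,v0)
Op 5: gossip N0<->N2 -> N0.N0=(alive,v0) N0.N1=(alive,v0) N0.N2=(alive,v0) N0.N3=(alive,v1) | N2.N0=(alive,v0) N2.N1=(alive,v0) N2.N2=(alive,v0) N2.N3=(alive,v1)
Op 6: N0 marks N0=alive -> (alive,v1)
Op 7: gossip N1<->N2 -> N1.N0=(alive,v0) N1.N1=(alive,v0) N1.N2=(alive,v0) N1.N3=(suspect,v2) | N2.N0=(alive,v0) N2.N1=(alive,v0) N2.N2=(alive,v0) N2.N3=(suspect,v2)
Op 8: gossip N2<->N1 -> N2.N0=(alive,v0) N2.N1=(alive,v0) N2.N2=(alive,v0) N2.N3=(suspect,v2) | N1.N0=(alive,v0) N1.N1=(alive,v0) N1.N2=(alive,v0) N1.N3=(suspect,v2)
Op 9: N1 marks N1=dead -> (dead,v1)
Op 10: gossip N2<->N0 -> N2.N0=(alive,v1) N2.N1=(alive,v0) N2.N2=(alive,v0) N2.N3=(suspect,v2) | N0.N0=(alive,v1) N0.N1=(alive,v0) N0.N2=(alive,v0) N0.N3=(suspect,v2)
Op 11: N1 marks N3=suspect -> (suspect,v3)
Op 12: N2 marks N3=alive -> (alive,v3)

Answer: N0=alive,0 N1=alive,0 N2=alive,0 N3=alive,0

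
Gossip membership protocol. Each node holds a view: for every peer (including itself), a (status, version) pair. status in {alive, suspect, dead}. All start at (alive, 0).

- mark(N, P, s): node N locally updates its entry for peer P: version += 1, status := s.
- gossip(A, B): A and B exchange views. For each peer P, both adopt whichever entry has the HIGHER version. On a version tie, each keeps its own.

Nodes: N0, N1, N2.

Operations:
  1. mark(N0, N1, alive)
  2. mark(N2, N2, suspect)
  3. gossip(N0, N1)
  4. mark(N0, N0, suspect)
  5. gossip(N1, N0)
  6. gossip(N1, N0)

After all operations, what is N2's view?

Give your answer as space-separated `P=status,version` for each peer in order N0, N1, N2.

Op 1: N0 marks N1=alive -> (alive,v1)
Op 2: N2 marks N2=suspect -> (suspect,v1)
Op 3: gossip N0<->N1 -> N0.N0=(alive,v0) N0.N1=(alive,v1) N0.N2=(alive,v0) | N1.N0=(alive,v0) N1.N1=(alive,v1) N1.N2=(alive,v0)
Op 4: N0 marks N0=suspect -> (suspect,v1)
Op 5: gossip N1<->N0 -> N1.N0=(suspect,v1) N1.N1=(alive,v1) N1.N2=(alive,v0) | N0.N0=(suspect,v1) N0.N1=(alive,v1) N0.N2=(alive,v0)
Op 6: gossip N1<->N0 -> N1.N0=(suspect,v1) N1.N1=(alive,v1) N1.N2=(alive,v0) | N0.N0=(suspect,v1) N0.N1=(alive,v1) N0.N2=(alive,v0)

Answer: N0=alive,0 N1=alive,0 N2=suspect,1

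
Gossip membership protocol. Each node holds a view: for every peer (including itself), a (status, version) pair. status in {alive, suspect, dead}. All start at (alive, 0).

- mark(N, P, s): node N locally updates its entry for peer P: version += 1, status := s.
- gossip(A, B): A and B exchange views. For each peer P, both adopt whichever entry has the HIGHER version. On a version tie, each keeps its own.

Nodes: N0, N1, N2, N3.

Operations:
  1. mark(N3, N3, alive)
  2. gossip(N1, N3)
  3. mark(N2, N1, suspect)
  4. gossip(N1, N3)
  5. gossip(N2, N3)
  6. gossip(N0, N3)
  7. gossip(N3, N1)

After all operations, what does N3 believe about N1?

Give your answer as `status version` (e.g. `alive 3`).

Op 1: N3 marks N3=alive -> (alive,v1)
Op 2: gossip N1<->N3 -> N1.N0=(alive,v0) N1.N1=(alive,v0) N1.N2=(alive,v0) N1.N3=(alive,v1) | N3.N0=(alive,v0) N3.N1=(alive,v0) N3.N2=(alive,v0) N3.N3=(alive,v1)
Op 3: N2 marks N1=suspect -> (suspect,v1)
Op 4: gossip N1<->N3 -> N1.N0=(alive,v0) N1.N1=(alive,v0) N1.N2=(alive,v0) N1.N3=(alive,v1) | N3.N0=(alive,v0) N3.N1=(alive,v0) N3.N2=(alive,v0) N3.N3=(alive,v1)
Op 5: gossip N2<->N3 -> N2.N0=(alive,v0) N2.N1=(suspect,v1) N2.N2=(alive,v0) N2.N3=(alive,v1) | N3.N0=(alive,v0) N3.N1=(suspect,v1) N3.N2=(alive,v0) N3.N3=(alive,v1)
Op 6: gossip N0<->N3 -> N0.N0=(alive,v0) N0.N1=(suspect,v1) N0.N2=(alive,v0) N0.N3=(alive,v1) | N3.N0=(alive,v0) N3.N1=(suspect,v1) N3.N2=(alive,v0) N3.N3=(alive,v1)
Op 7: gossip N3<->N1 -> N3.N0=(alive,v0) N3.N1=(suspect,v1) N3.N2=(alive,v0) N3.N3=(alive,v1) | N1.N0=(alive,v0) N1.N1=(suspect,v1) N1.N2=(alive,v0) N1.N3=(alive,v1)

Answer: suspect 1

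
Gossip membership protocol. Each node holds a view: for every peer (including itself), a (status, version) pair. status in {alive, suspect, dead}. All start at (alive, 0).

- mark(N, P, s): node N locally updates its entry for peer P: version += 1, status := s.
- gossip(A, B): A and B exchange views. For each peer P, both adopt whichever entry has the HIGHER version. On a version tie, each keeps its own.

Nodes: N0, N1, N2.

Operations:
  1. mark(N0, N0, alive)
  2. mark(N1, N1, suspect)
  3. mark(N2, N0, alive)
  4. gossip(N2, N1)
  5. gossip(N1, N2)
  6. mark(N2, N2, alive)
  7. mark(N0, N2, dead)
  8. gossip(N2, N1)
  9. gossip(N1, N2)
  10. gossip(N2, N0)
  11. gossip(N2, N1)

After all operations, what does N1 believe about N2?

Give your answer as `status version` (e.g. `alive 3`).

Answer: alive 1

Derivation:
Op 1: N0 marks N0=alive -> (alive,v1)
Op 2: N1 marks N1=suspect -> (suspect,v1)
Op 3: N2 marks N0=alive -> (alive,v1)
Op 4: gossip N2<->N1 -> N2.N0=(alive,v1) N2.N1=(suspect,v1) N2.N2=(alive,v0) | N1.N0=(alive,v1) N1.N1=(suspect,v1) N1.N2=(alive,v0)
Op 5: gossip N1<->N2 -> N1.N0=(alive,v1) N1.N1=(suspect,v1) N1.N2=(alive,v0) | N2.N0=(alive,v1) N2.N1=(suspect,v1) N2.N2=(alive,v0)
Op 6: N2 marks N2=alive -> (alive,v1)
Op 7: N0 marks N2=dead -> (dead,v1)
Op 8: gossip N2<->N1 -> N2.N0=(alive,v1) N2.N1=(suspect,v1) N2.N2=(alive,v1) | N1.N0=(alive,v1) N1.N1=(suspect,v1) N1.N2=(alive,v1)
Op 9: gossip N1<->N2 -> N1.N0=(alive,v1) N1.N1=(suspect,v1) N1.N2=(alive,v1) | N2.N0=(alive,v1) N2.N1=(suspect,v1) N2.N2=(alive,v1)
Op 10: gossip N2<->N0 -> N2.N0=(alive,v1) N2.N1=(suspect,v1) N2.N2=(alive,v1) | N0.N0=(alive,v1) N0.N1=(suspect,v1) N0.N2=(dead,v1)
Op 11: gossip N2<->N1 -> N2.N0=(alive,v1) N2.N1=(suspect,v1) N2.N2=(alive,v1) | N1.N0=(alive,v1) N1.N1=(suspect,v1) N1.N2=(alive,v1)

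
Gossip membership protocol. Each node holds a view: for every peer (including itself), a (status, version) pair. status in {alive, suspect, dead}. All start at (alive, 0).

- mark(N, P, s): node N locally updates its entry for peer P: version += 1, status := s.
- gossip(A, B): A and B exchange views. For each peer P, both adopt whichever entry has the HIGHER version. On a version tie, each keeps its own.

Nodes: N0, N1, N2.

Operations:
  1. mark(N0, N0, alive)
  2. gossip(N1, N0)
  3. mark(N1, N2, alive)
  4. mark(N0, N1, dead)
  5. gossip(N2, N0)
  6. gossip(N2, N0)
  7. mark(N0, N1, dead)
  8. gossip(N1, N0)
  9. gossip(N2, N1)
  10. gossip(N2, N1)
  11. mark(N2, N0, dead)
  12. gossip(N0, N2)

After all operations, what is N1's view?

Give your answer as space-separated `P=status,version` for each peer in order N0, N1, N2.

Answer: N0=alive,1 N1=dead,2 N2=alive,1

Derivation:
Op 1: N0 marks N0=alive -> (alive,v1)
Op 2: gossip N1<->N0 -> N1.N0=(alive,v1) N1.N1=(alive,v0) N1.N2=(alive,v0) | N0.N0=(alive,v1) N0.N1=(alive,v0) N0.N2=(alive,v0)
Op 3: N1 marks N2=alive -> (alive,v1)
Op 4: N0 marks N1=dead -> (dead,v1)
Op 5: gossip N2<->N0 -> N2.N0=(alive,v1) N2.N1=(dead,v1) N2.N2=(alive,v0) | N0.N0=(alive,v1) N0.N1=(dead,v1) N0.N2=(alive,v0)
Op 6: gossip N2<->N0 -> N2.N0=(alive,v1) N2.N1=(dead,v1) N2.N2=(alive,v0) | N0.N0=(alive,v1) N0.N1=(dead,v1) N0.N2=(alive,v0)
Op 7: N0 marks N1=dead -> (dead,v2)
Op 8: gossip N1<->N0 -> N1.N0=(alive,v1) N1.N1=(dead,v2) N1.N2=(alive,v1) | N0.N0=(alive,v1) N0.N1=(dead,v2) N0.N2=(alive,v1)
Op 9: gossip N2<->N1 -> N2.N0=(alive,v1) N2.N1=(dead,v2) N2.N2=(alive,v1) | N1.N0=(alive,v1) N1.N1=(dead,v2) N1.N2=(alive,v1)
Op 10: gossip N2<->N1 -> N2.N0=(alive,v1) N2.N1=(dead,v2) N2.N2=(alive,v1) | N1.N0=(alive,v1) N1.N1=(dead,v2) N1.N2=(alive,v1)
Op 11: N2 marks N0=dead -> (dead,v2)
Op 12: gossip N0<->N2 -> N0.N0=(dead,v2) N0.N1=(dead,v2) N0.N2=(alive,v1) | N2.N0=(dead,v2) N2.N1=(dead,v2) N2.N2=(alive,v1)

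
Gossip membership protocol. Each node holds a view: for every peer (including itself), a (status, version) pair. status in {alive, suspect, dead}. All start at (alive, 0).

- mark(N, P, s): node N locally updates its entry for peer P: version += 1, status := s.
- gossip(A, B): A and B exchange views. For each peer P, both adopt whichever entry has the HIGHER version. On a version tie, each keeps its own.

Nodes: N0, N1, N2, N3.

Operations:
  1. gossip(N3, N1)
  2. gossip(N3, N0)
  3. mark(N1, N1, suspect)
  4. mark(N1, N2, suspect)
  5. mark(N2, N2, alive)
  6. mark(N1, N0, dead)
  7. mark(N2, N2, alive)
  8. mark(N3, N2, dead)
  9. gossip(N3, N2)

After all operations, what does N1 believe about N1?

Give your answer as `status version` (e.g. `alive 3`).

Answer: suspect 1

Derivation:
Op 1: gossip N3<->N1 -> N3.N0=(alive,v0) N3.N1=(alive,v0) N3.N2=(alive,v0) N3.N3=(alive,v0) | N1.N0=(alive,v0) N1.N1=(alive,v0) N1.N2=(alive,v0) N1.N3=(alive,v0)
Op 2: gossip N3<->N0 -> N3.N0=(alive,v0) N3.N1=(alive,v0) N3.N2=(alive,v0) N3.N3=(alive,v0) | N0.N0=(alive,v0) N0.N1=(alive,v0) N0.N2=(alive,v0) N0.N3=(alive,v0)
Op 3: N1 marks N1=suspect -> (suspect,v1)
Op 4: N1 marks N2=suspect -> (suspect,v1)
Op 5: N2 marks N2=alive -> (alive,v1)
Op 6: N1 marks N0=dead -> (dead,v1)
Op 7: N2 marks N2=alive -> (alive,v2)
Op 8: N3 marks N2=dead -> (dead,v1)
Op 9: gossip N3<->N2 -> N3.N0=(alive,v0) N3.N1=(alive,v0) N3.N2=(alive,v2) N3.N3=(alive,v0) | N2.N0=(alive,v0) N2.N1=(alive,v0) N2.N2=(alive,v2) N2.N3=(alive,v0)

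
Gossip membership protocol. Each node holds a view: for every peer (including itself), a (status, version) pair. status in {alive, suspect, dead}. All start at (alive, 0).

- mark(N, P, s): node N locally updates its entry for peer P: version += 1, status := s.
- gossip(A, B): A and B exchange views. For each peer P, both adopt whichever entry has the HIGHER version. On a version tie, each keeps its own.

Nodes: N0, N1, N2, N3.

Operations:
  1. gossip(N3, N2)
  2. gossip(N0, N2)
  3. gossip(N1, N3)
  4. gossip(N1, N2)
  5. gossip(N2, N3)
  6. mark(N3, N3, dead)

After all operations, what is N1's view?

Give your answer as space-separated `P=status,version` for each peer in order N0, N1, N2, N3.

Op 1: gossip N3<->N2 -> N3.N0=(alive,v0) N3.N1=(alive,v0) N3.N2=(alive,v0) N3.N3=(alive,v0) | N2.N0=(alive,v0) N2.N1=(alive,v0) N2.N2=(alive,v0) N2.N3=(alive,v0)
Op 2: gossip N0<->N2 -> N0.N0=(alive,v0) N0.N1=(alive,v0) N0.N2=(alive,v0) N0.N3=(alive,v0) | N2.N0=(alive,v0) N2.N1=(alive,v0) N2.N2=(alive,v0) N2.N3=(alive,v0)
Op 3: gossip N1<->N3 -> N1.N0=(alive,v0) N1.N1=(alive,v0) N1.N2=(alive,v0) N1.N3=(alive,v0) | N3.N0=(alive,v0) N3.N1=(alive,v0) N3.N2=(alive,v0) N3.N3=(alive,v0)
Op 4: gossip N1<->N2 -> N1.N0=(alive,v0) N1.N1=(alive,v0) N1.N2=(alive,v0) N1.N3=(alive,v0) | N2.N0=(alive,v0) N2.N1=(alive,v0) N2.N2=(alive,v0) N2.N3=(alive,v0)
Op 5: gossip N2<->N3 -> N2.N0=(alive,v0) N2.N1=(alive,v0) N2.N2=(alive,v0) N2.N3=(alive,v0) | N3.N0=(alive,v0) N3.N1=(alive,v0) N3.N2=(alive,v0) N3.N3=(alive,v0)
Op 6: N3 marks N3=dead -> (dead,v1)

Answer: N0=alive,0 N1=alive,0 N2=alive,0 N3=alive,0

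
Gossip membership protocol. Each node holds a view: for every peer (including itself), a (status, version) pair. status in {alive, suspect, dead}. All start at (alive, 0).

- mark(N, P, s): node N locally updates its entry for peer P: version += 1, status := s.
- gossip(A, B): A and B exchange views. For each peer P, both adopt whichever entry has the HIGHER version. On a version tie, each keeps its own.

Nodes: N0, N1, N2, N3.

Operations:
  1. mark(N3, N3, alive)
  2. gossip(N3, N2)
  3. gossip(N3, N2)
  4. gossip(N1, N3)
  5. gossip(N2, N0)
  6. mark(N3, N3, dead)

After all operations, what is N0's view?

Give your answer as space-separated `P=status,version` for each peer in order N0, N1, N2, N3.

Answer: N0=alive,0 N1=alive,0 N2=alive,0 N3=alive,1

Derivation:
Op 1: N3 marks N3=alive -> (alive,v1)
Op 2: gossip N3<->N2 -> N3.N0=(alive,v0) N3.N1=(alive,v0) N3.N2=(alive,v0) N3.N3=(alive,v1) | N2.N0=(alive,v0) N2.N1=(alive,v0) N2.N2=(alive,v0) N2.N3=(alive,v1)
Op 3: gossip N3<->N2 -> N3.N0=(alive,v0) N3.N1=(alive,v0) N3.N2=(alive,v0) N3.N3=(alive,v1) | N2.N0=(alive,v0) N2.N1=(alive,v0) N2.N2=(alive,v0) N2.N3=(alive,v1)
Op 4: gossip N1<->N3 -> N1.N0=(alive,v0) N1.N1=(alive,v0) N1.N2=(alive,v0) N1.N3=(alive,v1) | N3.N0=(alive,v0) N3.N1=(alive,v0) N3.N2=(alive,v0) N3.N3=(alive,v1)
Op 5: gossip N2<->N0 -> N2.N0=(alive,v0) N2.N1=(alive,v0) N2.N2=(alive,v0) N2.N3=(alive,v1) | N0.N0=(alive,v0) N0.N1=(alive,v0) N0.N2=(alive,v0) N0.N3=(alive,v1)
Op 6: N3 marks N3=dead -> (dead,v2)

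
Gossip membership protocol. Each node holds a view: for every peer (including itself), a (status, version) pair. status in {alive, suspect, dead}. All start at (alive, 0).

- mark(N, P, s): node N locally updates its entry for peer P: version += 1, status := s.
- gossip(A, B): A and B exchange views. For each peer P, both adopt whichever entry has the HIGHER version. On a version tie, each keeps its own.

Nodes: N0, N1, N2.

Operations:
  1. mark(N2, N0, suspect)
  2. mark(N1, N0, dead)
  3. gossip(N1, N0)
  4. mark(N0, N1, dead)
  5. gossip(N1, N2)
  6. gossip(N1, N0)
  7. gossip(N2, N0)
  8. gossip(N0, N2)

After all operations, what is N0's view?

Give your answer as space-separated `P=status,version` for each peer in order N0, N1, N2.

Answer: N0=dead,1 N1=dead,1 N2=alive,0

Derivation:
Op 1: N2 marks N0=suspect -> (suspect,v1)
Op 2: N1 marks N0=dead -> (dead,v1)
Op 3: gossip N1<->N0 -> N1.N0=(dead,v1) N1.N1=(alive,v0) N1.N2=(alive,v0) | N0.N0=(dead,v1) N0.N1=(alive,v0) N0.N2=(alive,v0)
Op 4: N0 marks N1=dead -> (dead,v1)
Op 5: gossip N1<->N2 -> N1.N0=(dead,v1) N1.N1=(alive,v0) N1.N2=(alive,v0) | N2.N0=(suspect,v1) N2.N1=(alive,v0) N2.N2=(alive,v0)
Op 6: gossip N1<->N0 -> N1.N0=(dead,v1) N1.N1=(dead,v1) N1.N2=(alive,v0) | N0.N0=(dead,v1) N0.N1=(dead,v1) N0.N2=(alive,v0)
Op 7: gossip N2<->N0 -> N2.N0=(suspect,v1) N2.N1=(dead,v1) N2.N2=(alive,v0) | N0.N0=(dead,v1) N0.N1=(dead,v1) N0.N2=(alive,v0)
Op 8: gossip N0<->N2 -> N0.N0=(dead,v1) N0.N1=(dead,v1) N0.N2=(alive,v0) | N2.N0=(suspect,v1) N2.N1=(dead,v1) N2.N2=(alive,v0)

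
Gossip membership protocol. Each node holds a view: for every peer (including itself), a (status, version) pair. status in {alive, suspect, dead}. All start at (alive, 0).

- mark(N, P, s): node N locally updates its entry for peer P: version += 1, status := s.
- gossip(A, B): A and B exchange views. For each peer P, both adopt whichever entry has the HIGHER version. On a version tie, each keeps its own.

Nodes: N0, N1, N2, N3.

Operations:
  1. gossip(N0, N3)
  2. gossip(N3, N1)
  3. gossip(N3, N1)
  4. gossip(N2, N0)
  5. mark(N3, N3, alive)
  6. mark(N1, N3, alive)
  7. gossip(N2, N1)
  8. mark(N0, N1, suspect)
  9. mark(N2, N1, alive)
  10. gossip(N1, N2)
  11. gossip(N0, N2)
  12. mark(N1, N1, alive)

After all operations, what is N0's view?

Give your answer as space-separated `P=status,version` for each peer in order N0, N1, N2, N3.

Op 1: gossip N0<->N3 -> N0.N0=(alive,v0) N0.N1=(alive,v0) N0.N2=(alive,v0) N0.N3=(alive,v0) | N3.N0=(alive,v0) N3.N1=(alive,v0) N3.N2=(alive,v0) N3.N3=(alive,v0)
Op 2: gossip N3<->N1 -> N3.N0=(alive,v0) N3.N1=(alive,v0) N3.N2=(alive,v0) N3.N3=(alive,v0) | N1.N0=(alive,v0) N1.N1=(alive,v0) N1.N2=(alive,v0) N1.N3=(alive,v0)
Op 3: gossip N3<->N1 -> N3.N0=(alive,v0) N3.N1=(alive,v0) N3.N2=(alive,v0) N3.N3=(alive,v0) | N1.N0=(alive,v0) N1.N1=(alive,v0) N1.N2=(alive,v0) N1.N3=(alive,v0)
Op 4: gossip N2<->N0 -> N2.N0=(alive,v0) N2.N1=(alive,v0) N2.N2=(alive,v0) N2.N3=(alive,v0) | N0.N0=(alive,v0) N0.N1=(alive,v0) N0.N2=(alive,v0) N0.N3=(alive,v0)
Op 5: N3 marks N3=alive -> (alive,v1)
Op 6: N1 marks N3=alive -> (alive,v1)
Op 7: gossip N2<->N1 -> N2.N0=(alive,v0) N2.N1=(alive,v0) N2.N2=(alive,v0) N2.N3=(alive,v1) | N1.N0=(alive,v0) N1.N1=(alive,v0) N1.N2=(alive,v0) N1.N3=(alive,v1)
Op 8: N0 marks N1=suspect -> (suspect,v1)
Op 9: N2 marks N1=alive -> (alive,v1)
Op 10: gossip N1<->N2 -> N1.N0=(alive,v0) N1.N1=(alive,v1) N1.N2=(alive,v0) N1.N3=(alive,v1) | N2.N0=(alive,v0) N2.N1=(alive,v1) N2.N2=(alive,v0) N2.N3=(alive,v1)
Op 11: gossip N0<->N2 -> N0.N0=(alive,v0) N0.N1=(suspect,v1) N0.N2=(alive,v0) N0.N3=(alive,v1) | N2.N0=(alive,v0) N2.N1=(alive,v1) N2.N2=(alive,v0) N2.N3=(alive,v1)
Op 12: N1 marks N1=alive -> (alive,v2)

Answer: N0=alive,0 N1=suspect,1 N2=alive,0 N3=alive,1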